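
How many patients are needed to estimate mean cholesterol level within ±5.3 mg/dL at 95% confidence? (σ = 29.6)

n = (z*σ/E)² = (1.96×29.6/5.3)² = 119.8 → n = 120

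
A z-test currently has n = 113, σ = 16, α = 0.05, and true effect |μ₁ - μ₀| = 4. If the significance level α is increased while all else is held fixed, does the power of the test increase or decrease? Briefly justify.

Power increases: a larger α lowers the critical value, so more of the H₁ sampling distribution falls in the rejection region.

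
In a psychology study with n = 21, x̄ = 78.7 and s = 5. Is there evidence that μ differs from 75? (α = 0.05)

t = (x̄ - μ₀)/(s/√n) = (78.7 - 75)/(5/√21) = 3.391. df = 20, critical t = ±2.086. Reject H₀.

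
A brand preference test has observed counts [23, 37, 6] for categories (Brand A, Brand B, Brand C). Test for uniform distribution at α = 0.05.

Expected = 22 each. χ² = Σ(O-E)²/E = 21.909. df = 2, critical value = 5.991. Reject H₀.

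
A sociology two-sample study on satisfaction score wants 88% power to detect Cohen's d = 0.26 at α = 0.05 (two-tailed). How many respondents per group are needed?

z_{α/2} = 1.96, z_β = Φ⁻¹(0.88) = 1.175. For small effect (d = 0.26): n per group = 2(z_{α/2} + z_β)²/d² = 2(1.96 + 1.175)²/0.26² = 290.8 → 291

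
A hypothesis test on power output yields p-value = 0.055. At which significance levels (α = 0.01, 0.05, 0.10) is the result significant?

p = 0.055. Significant at: α = 0.1.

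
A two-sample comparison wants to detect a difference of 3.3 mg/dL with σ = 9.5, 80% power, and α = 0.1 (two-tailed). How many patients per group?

n per group = 2(z_α/2 + z_β)²σ²/d² = 2×(1.645 + 0.84)²×9.5²/3.3² = 102.4 → n = 103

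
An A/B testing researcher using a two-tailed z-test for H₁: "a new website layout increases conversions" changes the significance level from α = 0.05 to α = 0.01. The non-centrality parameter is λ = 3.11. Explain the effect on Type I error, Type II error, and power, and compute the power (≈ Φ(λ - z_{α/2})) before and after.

Decreasing α from 0.05 to 0.01:
• Type I error rate decreases (α is the Type I rate by definition).
• Critical value moves from z_{α/2} = 1.96 to 2.576, so power = Φ(λ - z_{α/2}) goes from Φ(3.11 - 1.96) = 0.875 to Φ(3.11 - 2.576) = 0.703.
• Type II error rate β = 1 - power therefore increases (0.125 → 0.297).
Appropriate when false positives are costly — here, rolling out a layout that doesn't actually help — wasted engineering effort.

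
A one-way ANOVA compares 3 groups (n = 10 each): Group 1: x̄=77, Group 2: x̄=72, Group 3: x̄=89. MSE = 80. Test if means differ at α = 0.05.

Grand mean = 79.33. SS_between = 1526.67, MS_between = 763.33. F = 9.542, F_crit ≈ 3.354. Reject H₀.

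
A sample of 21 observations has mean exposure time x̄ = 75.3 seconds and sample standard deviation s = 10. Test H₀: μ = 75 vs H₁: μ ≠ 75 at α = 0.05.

t = (x̄ - μ₀)/(s/√n) = (75.3 - 75)/(10/√21) = 0.137. df = 20, critical t = ±2.086. Fail to reject H₀.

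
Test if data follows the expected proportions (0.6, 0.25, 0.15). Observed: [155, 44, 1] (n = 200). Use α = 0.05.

Expected: [120.0, 50.0, 30.0]. χ² = 38.962. df = 2, critical = 5.991. Reject H₀.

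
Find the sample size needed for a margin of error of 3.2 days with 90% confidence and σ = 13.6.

n = (z*σ/E)² = (1.645×13.6/3.2)² = 48.9 → n = 49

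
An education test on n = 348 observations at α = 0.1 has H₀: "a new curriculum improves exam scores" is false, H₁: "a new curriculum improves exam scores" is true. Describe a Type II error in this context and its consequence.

Type II error: failing to reject H₀ when it is false — concluding that a new curriculum improves exam scores is not supported when in fact it is. Consequence: keeping the old curriculum when the new one would have helped students.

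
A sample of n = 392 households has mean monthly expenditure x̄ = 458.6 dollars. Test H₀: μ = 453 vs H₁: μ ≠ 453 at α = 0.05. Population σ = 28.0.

z = (x̄ - μ₀)/(σ/√n) = (458.6 - 453)/(28.0/√392) = 3.96. Critical value: ±1.96. Since |3.96| > 1.96, Reject H₀.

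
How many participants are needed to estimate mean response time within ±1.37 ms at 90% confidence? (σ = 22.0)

n = (z*σ/E)² = (1.645×22.0/1.37)² = 697.8 → n = 698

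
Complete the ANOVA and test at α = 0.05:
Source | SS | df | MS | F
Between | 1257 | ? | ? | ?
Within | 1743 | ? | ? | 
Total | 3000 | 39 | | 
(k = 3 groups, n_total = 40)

df_between = 2, df_within = 37. MS_between = 628.5, MS_within = 47.11. F = 13.342, F_crit ≈ 3.252. Reject H₀.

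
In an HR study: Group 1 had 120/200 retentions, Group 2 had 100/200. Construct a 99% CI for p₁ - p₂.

p̂₁ = 0.6, p̂₂ = 0.5. Difference = 0.1. CI = (-0.028, 0.228)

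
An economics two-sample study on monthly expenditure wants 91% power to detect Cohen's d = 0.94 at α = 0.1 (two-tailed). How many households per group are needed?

z_{α/2} = 1.645, z_β = Φ⁻¹(0.91) = 1.341. For large effect (d = 0.94): n per group = 2(z_{α/2} + z_β)²/d² = 2(1.645 + 1.341)²/0.94² = 20.2 → 21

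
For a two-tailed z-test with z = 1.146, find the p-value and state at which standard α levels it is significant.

p = 2·P(Z > |1.146|) = 2·(1 - Φ(1.146)) ≈ 0.2518. Not significant at any standard level.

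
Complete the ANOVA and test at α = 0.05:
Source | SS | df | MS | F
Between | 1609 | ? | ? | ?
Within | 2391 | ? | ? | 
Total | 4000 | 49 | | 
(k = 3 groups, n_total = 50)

df_between = 2, df_within = 47. MS_between = 804.5, MS_within = 50.87. F = 15.814, F_crit ≈ 3.195. Reject H₀.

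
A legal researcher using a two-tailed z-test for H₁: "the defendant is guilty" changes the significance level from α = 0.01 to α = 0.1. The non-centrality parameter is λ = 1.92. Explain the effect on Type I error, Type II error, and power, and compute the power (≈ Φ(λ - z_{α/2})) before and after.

Increasing α from 0.01 to 0.1:
• Type I error rate increases (α is the Type I rate by definition).
• Critical value moves from z_{α/2} = 2.576 to 1.645, so power = Φ(λ - z_{α/2}) goes from Φ(1.92 - 2.576) = 0.256 to Φ(1.92 - 1.645) = 0.608.
• Type II error rate β = 1 - power therefore decreases (0.744 → 0.392).
Appropriate when false negatives are costly — here, acquitting a guilty person.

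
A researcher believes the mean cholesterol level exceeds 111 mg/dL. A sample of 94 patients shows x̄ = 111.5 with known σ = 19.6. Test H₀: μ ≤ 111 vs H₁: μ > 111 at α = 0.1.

z = 0.247. Critical value: 1.28. Fail to reject H₀.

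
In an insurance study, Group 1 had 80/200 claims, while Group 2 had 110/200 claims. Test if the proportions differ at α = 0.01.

p̂₁ = 0.4, p̂₂ = 0.55, pooled p̂ = 0.475. z = -3.004. Critical: ±2.576. Reject H₀.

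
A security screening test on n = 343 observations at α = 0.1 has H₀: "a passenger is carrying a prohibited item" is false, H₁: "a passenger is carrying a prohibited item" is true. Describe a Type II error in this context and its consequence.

Type II error: failing to reject H₀ when it is false — concluding that a passenger is carrying a prohibited item is not supported when in fact it is. Consequence: letting a prohibited item through — security breach.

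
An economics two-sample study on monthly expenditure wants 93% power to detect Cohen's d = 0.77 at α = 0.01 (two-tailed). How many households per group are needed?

z_{α/2} = 2.576, z_β = Φ⁻¹(0.93) = 1.476. For medium effect (d = 0.77): n per group = 2(z_{α/2} + z_β)²/d² = 2(2.576 + 1.476)²/0.77² = 55.4 → 56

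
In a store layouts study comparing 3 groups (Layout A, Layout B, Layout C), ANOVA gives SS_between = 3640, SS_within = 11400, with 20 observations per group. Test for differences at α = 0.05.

df_between = 2, df_within = 57. F = MS_between/MS_within = 1820.0/200.0 = 9.1. F_crit ≈ 3.159. Reject H₀. At least one mean differs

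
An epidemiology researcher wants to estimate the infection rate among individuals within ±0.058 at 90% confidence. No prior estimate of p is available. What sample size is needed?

Conservative approach: use p = 0.5 (maximizes p(1-p) = 0.25). n = z²(0.25)/E² = 1.645²×0.25/0.058² = 201.1 → n = 202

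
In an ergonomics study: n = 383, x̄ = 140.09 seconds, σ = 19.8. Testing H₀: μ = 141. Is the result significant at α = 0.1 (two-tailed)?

z = (140.09 - 141)/(19.8/√383) = -0.899. Since |z| ≤ 1.645, not significant at α = 0.1.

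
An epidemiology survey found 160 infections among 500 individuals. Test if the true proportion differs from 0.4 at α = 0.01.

p̂ = 0.32, p₀ = 0.4. z = (p̂ - p₀)/√(p₀(1-p₀)/n) = -3.651. Critical: ±2.576. Reject H₀.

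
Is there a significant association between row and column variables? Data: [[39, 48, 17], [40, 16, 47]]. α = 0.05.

χ² = 30.071. df = 2, critical = 5.991. Reject H₀. Variables are dependent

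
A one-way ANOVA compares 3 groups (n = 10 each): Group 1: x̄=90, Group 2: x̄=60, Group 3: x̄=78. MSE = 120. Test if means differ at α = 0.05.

Grand mean = 76.0. SS_between = 4560.0, MS_between = 2280.0. F = 19.0, F_crit ≈ 3.354. Reject H₀.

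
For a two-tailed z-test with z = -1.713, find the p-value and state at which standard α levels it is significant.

p = 2·P(Z > |-1.713|) = 2·(1 - Φ(1.713)) ≈ 0.0867. Significant at α = 0.1.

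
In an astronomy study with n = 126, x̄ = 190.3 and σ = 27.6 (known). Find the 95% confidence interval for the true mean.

CI = x̄ ± z*(σ/√n) = 190.3 ± 1.96(27.6/√126) = 190.3 ± 4.82 = (185.48, 195.12)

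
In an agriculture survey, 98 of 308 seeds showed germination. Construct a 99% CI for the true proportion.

p̂ = 0.318. CI = p̂ ± z*√(p̂(1-p̂)/n) = (0.25, 0.387)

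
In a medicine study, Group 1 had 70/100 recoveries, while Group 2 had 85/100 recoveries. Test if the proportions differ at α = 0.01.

p̂₁ = 0.7, p̂₂ = 0.85, pooled p̂ = 0.775. z = -2.54. Critical: ±2.576. Fail to reject H₀.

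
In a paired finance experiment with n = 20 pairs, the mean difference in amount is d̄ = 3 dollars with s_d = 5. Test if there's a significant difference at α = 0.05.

t = d̄/(s_d/√n) = 3/(5/√20) = 2.683. df = 19, critical t = ±2.093. Reject H₀.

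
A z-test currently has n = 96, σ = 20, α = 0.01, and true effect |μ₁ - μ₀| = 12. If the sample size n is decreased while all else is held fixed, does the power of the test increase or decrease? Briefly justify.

Power decreases: a smaller n inflates the standard error σ/√n, pulling the sampling distribution under H₁ back toward the critical value.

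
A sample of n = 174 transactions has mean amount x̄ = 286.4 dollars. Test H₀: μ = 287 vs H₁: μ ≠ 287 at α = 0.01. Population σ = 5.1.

z = (x̄ - μ₀)/(σ/√n) = (286.4 - 287)/(5.1/√174) = -1.552. Critical value: ±2.576. Since |-1.552| ≤ 2.576, Fail to reject H₀.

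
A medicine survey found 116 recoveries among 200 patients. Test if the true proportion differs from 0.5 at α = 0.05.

p̂ = 0.58, p₀ = 0.5. z = (p̂ - p₀)/√(p₀(1-p₀)/n) = 2.263. Critical: ±1.96. Reject H₀.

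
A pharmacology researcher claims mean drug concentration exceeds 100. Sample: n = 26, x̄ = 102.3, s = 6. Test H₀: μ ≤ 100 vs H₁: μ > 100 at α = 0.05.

t = (102.3 - 100)/(6/√26) = 1.955, df = 25. Critical t = 1.708. Reject H₀.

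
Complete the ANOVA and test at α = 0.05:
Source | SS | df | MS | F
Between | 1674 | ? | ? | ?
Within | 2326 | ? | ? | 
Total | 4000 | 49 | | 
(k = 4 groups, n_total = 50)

df_between = 3, df_within = 46. MS_between = 558.0, MS_within = 50.57. F = 11.035, F_crit ≈ 2.807. Reject H₀.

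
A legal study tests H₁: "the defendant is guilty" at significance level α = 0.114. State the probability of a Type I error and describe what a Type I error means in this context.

P(Type I error) = α = 0.114. A Type I error is rejecting H₀ when H₀ is actually true (false positive) — here, concluding that the defendant is guilty when in fact this is not the case. Consequence: convicting an innocent person.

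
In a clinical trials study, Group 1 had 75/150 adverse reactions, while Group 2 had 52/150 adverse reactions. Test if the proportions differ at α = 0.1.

p̂₁ = 0.5, p̂₂ = 0.347, pooled p̂ = 0.423. z = 2.688. Critical: ±1.645. Reject H₀.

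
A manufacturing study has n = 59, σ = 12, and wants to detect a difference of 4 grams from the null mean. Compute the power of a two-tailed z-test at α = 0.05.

SE = σ/√n = 12/√59 = 1.562. Non-centrality λ = d/SE = 4/1.562 = 2.56. Power ≈ Φ(λ - z_{α/2}) = Φ(2.56 - 1.96) = Φ(0.6) = 0.726.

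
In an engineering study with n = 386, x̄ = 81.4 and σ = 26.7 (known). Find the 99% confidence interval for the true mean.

CI = x̄ ± z*(σ/√n) = 81.4 ± 2.576(26.7/√386) = 81.4 ± 3.5 = (77.9, 84.9)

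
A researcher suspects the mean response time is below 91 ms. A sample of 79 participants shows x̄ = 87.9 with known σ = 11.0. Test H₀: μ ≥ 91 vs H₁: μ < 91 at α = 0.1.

z = -2.505. Critical value: -1.28. Reject H₀.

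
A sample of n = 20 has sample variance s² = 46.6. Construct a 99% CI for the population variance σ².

df = 19. χ²_{0.005} = 38.582, χ²_{0.995} = 6.844. CI for σ² = ((n-1)s²/χ²_{α/2}, (n-1)s²/χ²_{1-α/2}) = (19·46.6/38.582, 19·46.6/6.844) = (22.95, 129.37)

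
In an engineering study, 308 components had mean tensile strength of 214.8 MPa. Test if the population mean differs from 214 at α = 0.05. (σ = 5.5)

z = (x̄ - μ₀)/(σ/√n) = (214.8 - 214)/(5.5/√308) = 2.553. Critical value: ±1.96. Since |2.553| > 1.96, Reject H₀.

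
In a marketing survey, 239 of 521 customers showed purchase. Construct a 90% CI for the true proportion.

p̂ = 0.459. CI = p̂ ± z*√(p̂(1-p̂)/n) = (0.423, 0.495)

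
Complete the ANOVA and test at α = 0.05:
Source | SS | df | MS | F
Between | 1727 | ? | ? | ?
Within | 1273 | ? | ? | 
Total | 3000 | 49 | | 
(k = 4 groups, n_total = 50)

df_between = 3, df_within = 46. MS_between = 575.67, MS_within = 27.67. F = 20.802, F_crit ≈ 2.807. Reject H₀.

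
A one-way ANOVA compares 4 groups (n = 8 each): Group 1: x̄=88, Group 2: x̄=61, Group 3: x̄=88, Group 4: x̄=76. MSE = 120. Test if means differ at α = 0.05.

Grand mean = 78.25. SS_between = 3942.0, MS_between = 1314.0. F = 10.95, F_crit ≈ 2.947. Reject H₀.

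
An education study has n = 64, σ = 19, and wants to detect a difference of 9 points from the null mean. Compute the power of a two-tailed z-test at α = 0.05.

SE = σ/√n = 19/√64 = 2.375. Non-centrality λ = d/SE = 9/2.375 = 3.789. Power ≈ Φ(λ - z_{α/2}) = Φ(3.789 - 1.96) = Φ(1.829) = 0.966.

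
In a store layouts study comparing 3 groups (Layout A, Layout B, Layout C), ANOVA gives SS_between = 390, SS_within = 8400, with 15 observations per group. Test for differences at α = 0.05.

df_between = 2, df_within = 42. F = MS_between/MS_within = 195.0/200.0 = 0.975. F_crit ≈ 3.22. Fail to reject H₀.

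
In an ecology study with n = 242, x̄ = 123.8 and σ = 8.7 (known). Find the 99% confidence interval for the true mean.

CI = x̄ ± z*(σ/√n) = 123.8 ± 2.576(8.7/√242) = 123.8 ± 1.44 = (122.36, 125.24)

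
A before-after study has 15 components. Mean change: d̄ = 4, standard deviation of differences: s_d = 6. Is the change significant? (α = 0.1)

t = d̄/(s_d/√n) = 4/(6/√15) = 2.582. df = 14, critical t = ±1.761. Reject H₀.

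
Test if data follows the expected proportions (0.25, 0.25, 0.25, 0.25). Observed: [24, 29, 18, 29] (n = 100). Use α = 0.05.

Expected: [25.0, 25.0, 25.0, 25.0]. χ² = 3.28. df = 3, critical = 7.815. Fail to reject H₀.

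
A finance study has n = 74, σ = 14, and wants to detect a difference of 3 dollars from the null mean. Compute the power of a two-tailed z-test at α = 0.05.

SE = σ/√n = 14/√74 = 1.627. Non-centrality λ = d/SE = 3/1.627 = 1.843. Power ≈ Φ(λ - z_{α/2}) = Φ(1.843 - 1.96) = Φ(-0.117) = 0.454.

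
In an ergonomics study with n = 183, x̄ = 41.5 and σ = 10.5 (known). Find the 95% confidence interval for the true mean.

CI = x̄ ± z*(σ/√n) = 41.5 ± 1.96(10.5/√183) = 41.5 ± 1.52 = (39.98, 43.02)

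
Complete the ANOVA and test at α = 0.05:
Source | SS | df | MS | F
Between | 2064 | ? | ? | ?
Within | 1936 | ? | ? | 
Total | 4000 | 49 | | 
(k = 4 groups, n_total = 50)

df_between = 3, df_within = 46. MS_between = 688.0, MS_within = 42.09. F = 16.347, F_crit ≈ 2.807. Reject H₀.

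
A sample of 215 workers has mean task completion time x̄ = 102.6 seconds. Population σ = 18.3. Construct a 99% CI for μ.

CI = x̄ ± z*(σ/√n) = 102.6 ± 2.576(18.3/√215) = 102.6 ± 3.21 = (99.39, 105.81)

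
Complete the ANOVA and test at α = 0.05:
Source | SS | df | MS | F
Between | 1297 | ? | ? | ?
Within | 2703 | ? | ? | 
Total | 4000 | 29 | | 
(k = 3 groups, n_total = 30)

df_between = 2, df_within = 27. MS_between = 648.5, MS_within = 100.11. F = 6.478, F_crit ≈ 3.354. Reject H₀.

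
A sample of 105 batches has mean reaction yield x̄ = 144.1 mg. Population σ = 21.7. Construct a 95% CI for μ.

CI = x̄ ± z*(σ/√n) = 144.1 ± 1.96(21.7/√105) = 144.1 ± 4.15 = (139.95, 148.25)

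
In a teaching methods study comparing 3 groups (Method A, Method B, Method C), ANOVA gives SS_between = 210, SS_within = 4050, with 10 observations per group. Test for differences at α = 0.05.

df_between = 2, df_within = 27. F = MS_between/MS_within = 105.0/150.0 = 0.7. F_crit ≈ 3.354. Fail to reject H₀.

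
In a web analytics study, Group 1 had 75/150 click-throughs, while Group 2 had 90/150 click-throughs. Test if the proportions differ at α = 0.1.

p̂₁ = 0.5, p̂₂ = 0.6, pooled p̂ = 0.55. z = -1.741. Critical: ±1.645. Reject H₀.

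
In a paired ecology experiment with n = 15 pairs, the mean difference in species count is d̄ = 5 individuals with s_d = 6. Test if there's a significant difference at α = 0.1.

t = d̄/(s_d/√n) = 5/(6/√15) = 3.227. df = 14, critical t = ±1.761. Reject H₀.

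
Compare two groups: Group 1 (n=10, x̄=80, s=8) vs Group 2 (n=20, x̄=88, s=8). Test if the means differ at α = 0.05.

Pooled sp = 8.0. t = -2.582, df = 28. Critical t = ±2.048. Reject H₀.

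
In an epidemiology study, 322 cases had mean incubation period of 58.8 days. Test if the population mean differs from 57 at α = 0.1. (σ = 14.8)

z = (x̄ - μ₀)/(σ/√n) = (58.8 - 57)/(14.8/√322) = 2.182. Critical value: ±1.645. Since |2.182| > 1.645, Reject H₀.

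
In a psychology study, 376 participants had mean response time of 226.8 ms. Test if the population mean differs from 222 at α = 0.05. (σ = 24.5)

z = (x̄ - μ₀)/(σ/√n) = (226.8 - 222)/(24.5/√376) = 3.799. Critical value: ±1.96. Since |3.799| > 1.96, Reject H₀.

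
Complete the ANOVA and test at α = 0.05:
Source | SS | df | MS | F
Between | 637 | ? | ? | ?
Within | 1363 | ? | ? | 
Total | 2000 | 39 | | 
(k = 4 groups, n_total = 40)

df_between = 3, df_within = 36. MS_between = 212.33, MS_within = 37.86. F = 5.608, F_crit ≈ 2.866. Reject H₀.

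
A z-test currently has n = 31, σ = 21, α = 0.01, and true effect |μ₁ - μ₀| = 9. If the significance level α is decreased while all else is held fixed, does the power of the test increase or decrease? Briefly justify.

Power decreases: a smaller α raises the critical value, so less of the H₁ sampling distribution falls in the rejection region.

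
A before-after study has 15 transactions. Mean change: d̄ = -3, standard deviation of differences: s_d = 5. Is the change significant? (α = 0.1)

t = d̄/(s_d/√n) = -3/(5/√15) = -2.324. df = 14, critical t = ±1.761. Reject H₀.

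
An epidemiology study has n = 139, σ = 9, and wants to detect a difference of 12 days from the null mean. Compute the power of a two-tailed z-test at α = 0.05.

SE = σ/√n = 9/√139 = 0.763. Non-centrality λ = d/SE = 12/0.763 = 15.72. Power ≈ Φ(λ - z_{α/2}) = Φ(15.72 - 1.96) = Φ(13.76) = 1.0.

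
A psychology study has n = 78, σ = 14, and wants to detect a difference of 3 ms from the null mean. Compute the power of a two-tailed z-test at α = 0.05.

SE = σ/√n = 14/√78 = 1.585. Non-centrality λ = d/SE = 3/1.585 = 1.893. Power ≈ Φ(λ - z_{α/2}) = Φ(1.893 - 1.96) = Φ(-0.067) = 0.473.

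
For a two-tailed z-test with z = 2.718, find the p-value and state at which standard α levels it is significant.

p = 2·P(Z > |2.718|) = 2·(1 - Φ(2.718)) ≈ 0.0066. Significant at α = 0.1; Significant at α = 0.05; Significant at α = 0.01.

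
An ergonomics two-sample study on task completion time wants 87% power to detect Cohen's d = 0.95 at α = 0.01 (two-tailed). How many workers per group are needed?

z_{α/2} = 2.576, z_β = Φ⁻¹(0.87) = 1.126. For large effect (d = 0.95): n per group = 2(z_{α/2} + z_β)²/d² = 2(2.576 + 1.126)²/0.95² = 30.4 → 31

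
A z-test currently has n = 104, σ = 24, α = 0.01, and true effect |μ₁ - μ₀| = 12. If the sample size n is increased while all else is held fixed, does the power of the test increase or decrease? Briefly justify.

Power increases: a larger n shrinks the standard error σ/√n, moving the sampling distribution under H₁ further from the critical value.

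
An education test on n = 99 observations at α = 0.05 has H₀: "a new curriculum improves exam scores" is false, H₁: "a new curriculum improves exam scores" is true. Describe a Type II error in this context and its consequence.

Type II error: failing to reject H₀ when it is false — concluding that a new curriculum improves exam scores is not supported when in fact it is. Consequence: keeping the old curriculum when the new one would have helped students.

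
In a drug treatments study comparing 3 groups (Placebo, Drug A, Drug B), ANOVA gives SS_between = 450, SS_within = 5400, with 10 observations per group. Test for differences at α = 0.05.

df_between = 2, df_within = 27. F = MS_between/MS_within = 225.0/200.0 = 1.125. F_crit ≈ 3.354. Fail to reject H₀.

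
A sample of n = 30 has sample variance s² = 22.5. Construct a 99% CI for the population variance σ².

df = 29. χ²_{0.005} = 52.336, χ²_{0.995} = 13.121. CI for σ² = ((n-1)s²/χ²_{α/2}, (n-1)s²/χ²_{1-α/2}) = (29·22.5/52.336, 29·22.5/13.121) = (12.47, 49.73)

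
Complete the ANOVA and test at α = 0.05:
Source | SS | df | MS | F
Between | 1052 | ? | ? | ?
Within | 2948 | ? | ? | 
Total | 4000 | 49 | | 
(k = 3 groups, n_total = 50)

df_between = 2, df_within = 47. MS_between = 526.0, MS_within = 62.72. F = 8.386, F_crit ≈ 3.195. Reject H₀.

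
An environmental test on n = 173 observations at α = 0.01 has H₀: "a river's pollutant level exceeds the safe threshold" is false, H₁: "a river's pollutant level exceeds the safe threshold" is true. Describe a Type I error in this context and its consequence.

Type I error: rejecting H₀ when it is true — concluding that a river's pollutant level exceeds the safe threshold when in fact it is not. Consequence: shutting down a compliant factory unnecessarily.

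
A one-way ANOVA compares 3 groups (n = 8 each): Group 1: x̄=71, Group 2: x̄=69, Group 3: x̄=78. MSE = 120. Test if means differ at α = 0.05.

Grand mean = 72.67. SS_between = 357.33, MS_between = 178.67. F = 1.489, F_crit ≈ 3.467. Fail to reject H₀.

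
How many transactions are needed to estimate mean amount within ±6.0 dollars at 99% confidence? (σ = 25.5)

n = (z*σ/E)² = (2.576×25.5/6.0)² = 119.9 → n = 120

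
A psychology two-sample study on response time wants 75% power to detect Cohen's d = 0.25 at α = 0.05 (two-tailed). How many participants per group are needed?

z_{α/2} = 1.96, z_β = Φ⁻¹(0.75) = 0.674. For small effect (d = 0.25): n per group = 2(z_{α/2} + z_β)²/d² = 2(1.96 + 0.674)²/0.25² = 222.01 → 223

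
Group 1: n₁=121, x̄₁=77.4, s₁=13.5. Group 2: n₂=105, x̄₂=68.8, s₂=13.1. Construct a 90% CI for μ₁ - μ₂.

Difference = 8.6. SE = √(13.5²/121 + 13.1²/105) = 1.772. CI = (5.68, 11.52)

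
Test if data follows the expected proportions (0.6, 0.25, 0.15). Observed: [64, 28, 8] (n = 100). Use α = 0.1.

Expected: [60.0, 25.0, 15.0]. χ² = 3.893. df = 2, critical = 4.605. Fail to reject H₀.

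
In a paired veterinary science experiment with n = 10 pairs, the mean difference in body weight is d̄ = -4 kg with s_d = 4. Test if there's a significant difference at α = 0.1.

t = d̄/(s_d/√n) = -4/(4/√10) = -3.162. df = 9, critical t = ±1.833. Reject H₀.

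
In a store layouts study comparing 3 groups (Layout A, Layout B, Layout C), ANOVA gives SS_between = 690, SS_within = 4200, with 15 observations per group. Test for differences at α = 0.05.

df_between = 2, df_within = 42. F = MS_between/MS_within = 345.0/100.0 = 3.45. F_crit ≈ 3.22. Reject H₀. At least one mean differs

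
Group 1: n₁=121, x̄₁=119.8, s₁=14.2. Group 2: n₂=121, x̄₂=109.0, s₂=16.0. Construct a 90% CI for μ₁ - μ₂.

Difference = 10.8. SE = √(14.2²/121 + 16.0²/121) = 1.945. CI = (7.6, 14.0)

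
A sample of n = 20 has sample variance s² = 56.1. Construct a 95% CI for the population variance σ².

df = 19. χ²_{0.025} = 32.852, χ²_{0.975} = 8.907. CI for σ² = ((n-1)s²/χ²_{α/2}, (n-1)s²/χ²_{1-α/2}) = (19·56.1/32.852, 19·56.1/8.907) = (32.45, 119.67)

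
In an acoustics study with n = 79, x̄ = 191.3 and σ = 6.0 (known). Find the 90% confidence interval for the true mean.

CI = x̄ ± z*(σ/√n) = 191.3 ± 1.645(6.0/√79) = 191.3 ± 1.11 = (190.19, 192.41)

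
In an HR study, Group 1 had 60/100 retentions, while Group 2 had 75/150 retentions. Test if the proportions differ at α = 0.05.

p̂₁ = 0.6, p̂₂ = 0.5, pooled p̂ = 0.54. z = 1.554. Critical: ±1.96. Fail to reject H₀.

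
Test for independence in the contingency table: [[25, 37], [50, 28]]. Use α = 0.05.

χ² = 7.853. df = 1, critical = 3.841. Reject H₀. Variables are dependent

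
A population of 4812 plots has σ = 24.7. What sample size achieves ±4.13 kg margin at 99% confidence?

Without FPC: n₀ = (2.576×24.7/4.13)² = 237.348. With FPC: n = n₀N/(n₀+N-1) = 226.2 → n = 227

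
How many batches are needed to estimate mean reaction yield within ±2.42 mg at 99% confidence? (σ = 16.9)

n = (z*σ/E)² = (2.576×16.9/2.42)² = 323.6 → n = 324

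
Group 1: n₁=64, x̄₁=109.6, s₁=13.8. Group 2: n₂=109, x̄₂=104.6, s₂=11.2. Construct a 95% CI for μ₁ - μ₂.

Difference = 5.0. SE = √(13.8²/64 + 11.2²/109) = 2.031. CI = (1.02, 8.98)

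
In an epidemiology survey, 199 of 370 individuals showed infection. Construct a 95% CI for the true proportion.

p̂ = 0.538. CI = p̂ ± z*√(p̂(1-p̂)/n) = (0.487, 0.589)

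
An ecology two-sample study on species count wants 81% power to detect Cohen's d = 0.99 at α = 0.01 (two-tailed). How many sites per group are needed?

z_{α/2} = 2.576, z_β = Φ⁻¹(0.81) = 0.878. For large effect (d = 0.99): n per group = 2(z_{α/2} + z_β)²/d² = 2(2.576 + 0.878)²/0.99² = 24.3 → 25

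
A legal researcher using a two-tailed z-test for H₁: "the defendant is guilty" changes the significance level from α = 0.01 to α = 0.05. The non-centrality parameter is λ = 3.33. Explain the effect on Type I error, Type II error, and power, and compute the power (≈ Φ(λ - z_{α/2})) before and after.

Increasing α from 0.01 to 0.05:
• Type I error rate increases (α is the Type I rate by definition).
• Critical value moves from z_{α/2} = 2.576 to 1.96, so power = Φ(λ - z_{α/2}) goes from Φ(3.33 - 2.576) = 0.775 to Φ(3.33 - 1.96) = 0.915.
• Type II error rate β = 1 - power therefore decreases (0.225 → 0.085).
Appropriate when false negatives are costly — here, acquitting a guilty person.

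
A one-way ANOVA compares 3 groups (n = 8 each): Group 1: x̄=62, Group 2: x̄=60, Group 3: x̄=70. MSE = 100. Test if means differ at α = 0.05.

Grand mean = 64.0. SS_between = 448.0, MS_between = 224.0. F = 2.24, F_crit ≈ 3.467. Fail to reject H₀.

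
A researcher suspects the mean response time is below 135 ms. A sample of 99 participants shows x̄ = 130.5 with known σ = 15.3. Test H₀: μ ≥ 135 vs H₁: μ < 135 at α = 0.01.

z = -2.926. Critical value: -2.33. Reject H₀.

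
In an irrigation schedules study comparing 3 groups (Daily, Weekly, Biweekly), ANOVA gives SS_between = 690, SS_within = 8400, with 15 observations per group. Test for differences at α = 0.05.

df_between = 2, df_within = 42. F = MS_between/MS_within = 345.0/200.0 = 1.725. F_crit ≈ 3.22. Fail to reject H₀.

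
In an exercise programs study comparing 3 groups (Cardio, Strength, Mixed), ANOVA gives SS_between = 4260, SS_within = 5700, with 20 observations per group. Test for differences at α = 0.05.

df_between = 2, df_within = 57. F = MS_between/MS_within = 2130.0/100.0 = 21.3. F_crit ≈ 3.159. Reject H₀. At least one mean differs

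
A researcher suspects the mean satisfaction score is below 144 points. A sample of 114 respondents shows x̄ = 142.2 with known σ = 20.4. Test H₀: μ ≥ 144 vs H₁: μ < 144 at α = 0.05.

z = -0.942. Critical value: -1.645. Fail to reject H₀.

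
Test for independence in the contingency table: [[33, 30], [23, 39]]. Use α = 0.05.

χ² = 2.952. df = 1, critical = 3.841. Fail to reject H₀. No evidence of dependence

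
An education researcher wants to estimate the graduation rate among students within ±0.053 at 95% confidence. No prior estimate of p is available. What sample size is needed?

Conservative approach: use p = 0.5 (maximizes p(1-p) = 0.25). n = z²(0.25)/E² = 1.96²×0.25/0.053² = 341.9 → n = 342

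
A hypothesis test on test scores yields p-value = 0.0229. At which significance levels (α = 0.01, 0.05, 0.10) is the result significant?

p = 0.0229. Significant at: α = 0.05, 0.1.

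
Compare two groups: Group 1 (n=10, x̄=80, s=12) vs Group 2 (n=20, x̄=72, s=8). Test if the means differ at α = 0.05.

Pooled sp = 9.47. t = 2.181, df = 28. Critical t = ±2.048. Reject H₀.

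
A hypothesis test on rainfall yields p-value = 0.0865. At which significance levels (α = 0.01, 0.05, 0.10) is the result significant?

p = 0.0865. Significant at: α = 0.1.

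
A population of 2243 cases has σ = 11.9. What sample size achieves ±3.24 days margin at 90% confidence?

Without FPC: n₀ = (1.645×11.9/3.24)² = 36.504. With FPC: n = n₀N/(n₀+N-1) = 35.9 → n = 36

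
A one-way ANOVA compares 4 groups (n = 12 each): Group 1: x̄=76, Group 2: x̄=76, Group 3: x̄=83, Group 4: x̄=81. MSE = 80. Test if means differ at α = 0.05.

Grand mean = 79.0. SS_between = 456.0, MS_between = 152.0. F = 1.9, F_crit ≈ 2.816. Fail to reject H₀.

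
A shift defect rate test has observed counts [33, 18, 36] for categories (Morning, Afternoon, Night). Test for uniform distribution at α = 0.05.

Expected = 29 each. χ² = Σ(O-E)²/E = 6.414. df = 2, critical value = 5.991. Reject H₀.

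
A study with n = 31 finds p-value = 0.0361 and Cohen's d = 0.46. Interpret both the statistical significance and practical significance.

Statistically significant (p = 0.0361 < 0.05). Cohen's d = 0.46 indicates a small effect size. Both statistical and practical significance should be considered.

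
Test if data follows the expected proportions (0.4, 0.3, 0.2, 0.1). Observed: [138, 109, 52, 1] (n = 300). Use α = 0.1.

Expected: [120.0, 90.0, 60.0, 30.0]. χ² = 35.811. df = 3, critical = 6.251. Reject H₀.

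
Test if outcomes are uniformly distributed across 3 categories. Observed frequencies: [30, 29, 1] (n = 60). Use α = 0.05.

Expected = 20 each. χ² = Σ(O-E)²/E = 27.1. df = 2, critical value = 5.991. Reject H₀.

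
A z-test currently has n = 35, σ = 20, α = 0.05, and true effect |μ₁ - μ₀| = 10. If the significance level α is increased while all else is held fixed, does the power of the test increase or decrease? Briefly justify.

Power increases: a larger α lowers the critical value, so more of the H₁ sampling distribution falls in the rejection region.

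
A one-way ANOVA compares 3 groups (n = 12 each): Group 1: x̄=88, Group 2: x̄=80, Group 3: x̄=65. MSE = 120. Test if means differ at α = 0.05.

Grand mean = 77.67. SS_between = 3272.0, MS_between = 1636.0. F = 13.633, F_crit ≈ 3.285. Reject H₀.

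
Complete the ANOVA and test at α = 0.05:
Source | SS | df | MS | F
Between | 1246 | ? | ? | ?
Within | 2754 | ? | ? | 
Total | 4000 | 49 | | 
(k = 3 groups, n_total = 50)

df_between = 2, df_within = 47. MS_between = 623.0, MS_within = 58.6. F = 10.632, F_crit ≈ 3.195. Reject H₀.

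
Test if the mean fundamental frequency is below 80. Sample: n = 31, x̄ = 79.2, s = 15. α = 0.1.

t = (79.2 - 80)/(15/√31) = -0.297, df = 30. Critical t = -1.31. Fail to reject H₀.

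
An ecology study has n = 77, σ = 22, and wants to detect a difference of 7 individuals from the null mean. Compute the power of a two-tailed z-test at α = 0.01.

SE = σ/√n = 22/√77 = 2.507. Non-centrality λ = d/SE = 7/2.507 = 2.792. Power ≈ Φ(λ - z_{α/2}) = Φ(2.792 - 2.576) = Φ(0.216) = 0.586.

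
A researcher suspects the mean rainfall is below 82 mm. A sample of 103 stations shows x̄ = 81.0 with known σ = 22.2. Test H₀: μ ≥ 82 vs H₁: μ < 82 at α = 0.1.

z = -0.457. Critical value: -1.28. Fail to reject H₀.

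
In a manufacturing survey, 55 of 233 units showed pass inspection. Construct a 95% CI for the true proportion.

p̂ = 0.236. CI = p̂ ± z*√(p̂(1-p̂)/n) = (0.182, 0.291)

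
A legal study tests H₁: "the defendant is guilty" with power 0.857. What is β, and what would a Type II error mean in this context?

β = 1 - power = 1 - 0.857 = 0.143. A Type II error is failing to reject H₀ when H₀ is false (false negative) — here, failing to conclude that the defendant is guilty when in fact it is true. Consequence: acquitting a guilty person.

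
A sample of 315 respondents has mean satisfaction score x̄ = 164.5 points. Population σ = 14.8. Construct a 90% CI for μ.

CI = x̄ ± z*(σ/√n) = 164.5 ± 1.645(14.8/√315) = 164.5 ± 1.37 = (163.13, 165.87)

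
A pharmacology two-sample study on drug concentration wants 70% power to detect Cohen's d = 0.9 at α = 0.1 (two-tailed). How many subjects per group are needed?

z_{α/2} = 1.645, z_β = Φ⁻¹(0.7) = 0.524. For large effect (d = 0.9): n per group = 2(z_{α/2} + z_β)²/d² = 2(1.645 + 0.524)²/0.9² = 11.6 → 12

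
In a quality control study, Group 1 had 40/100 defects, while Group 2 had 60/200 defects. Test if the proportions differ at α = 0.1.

p̂₁ = 0.4, p̂₂ = 0.3, pooled p̂ = 0.333. z = 1.732. Critical: ±1.645. Reject H₀.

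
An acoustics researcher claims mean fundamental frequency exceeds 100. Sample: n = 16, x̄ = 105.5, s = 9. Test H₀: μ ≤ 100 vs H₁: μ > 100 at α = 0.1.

t = (105.5 - 100)/(9/√16) = 2.444, df = 15. Critical t = 1.341. Reject H₀.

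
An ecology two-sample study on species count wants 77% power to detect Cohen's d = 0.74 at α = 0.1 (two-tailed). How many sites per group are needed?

z_{α/2} = 1.645, z_β = Φ⁻¹(0.77) = 0.739. For medium effect (d = 0.74): n per group = 2(z_{α/2} + z_β)²/d² = 2(1.645 + 0.739)²/0.74² = 20.8 → 21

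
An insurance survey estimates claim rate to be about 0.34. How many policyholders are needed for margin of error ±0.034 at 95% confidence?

n = z²p(1-p)/E² = 1.96²×0.34×0.66/0.034² = 745.7 → n = 746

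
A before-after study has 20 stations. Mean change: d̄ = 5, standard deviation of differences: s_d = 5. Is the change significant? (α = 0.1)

t = d̄/(s_d/√n) = 5/(5/√20) = 4.472. df = 19, critical t = ±1.729. Reject H₀.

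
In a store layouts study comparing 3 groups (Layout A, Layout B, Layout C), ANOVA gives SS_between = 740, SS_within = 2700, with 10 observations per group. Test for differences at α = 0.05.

df_between = 2, df_within = 27. F = MS_between/MS_within = 370.0/100.0 = 3.7. F_crit ≈ 3.354. Reject H₀. At least one mean differs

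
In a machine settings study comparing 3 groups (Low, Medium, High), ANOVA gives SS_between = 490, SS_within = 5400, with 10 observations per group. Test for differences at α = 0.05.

df_between = 2, df_within = 27. F = MS_between/MS_within = 245.0/200.0 = 1.225. F_crit ≈ 3.354. Fail to reject H₀.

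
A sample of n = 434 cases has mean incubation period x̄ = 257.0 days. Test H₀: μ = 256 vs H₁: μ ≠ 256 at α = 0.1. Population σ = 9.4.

z = (x̄ - μ₀)/(σ/√n) = (257.0 - 256)/(9.4/√434) = 2.216. Critical value: ±1.645. Since |2.216| > 1.645, Reject H₀.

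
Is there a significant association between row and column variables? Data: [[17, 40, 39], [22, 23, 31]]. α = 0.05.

χ² = 3.869. df = 2, critical = 5.991. Fail to reject H₀. No evidence of dependence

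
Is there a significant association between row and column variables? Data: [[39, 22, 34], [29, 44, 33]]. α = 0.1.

χ² = 8.242. df = 2, critical = 4.605. Reject H₀. Variables are dependent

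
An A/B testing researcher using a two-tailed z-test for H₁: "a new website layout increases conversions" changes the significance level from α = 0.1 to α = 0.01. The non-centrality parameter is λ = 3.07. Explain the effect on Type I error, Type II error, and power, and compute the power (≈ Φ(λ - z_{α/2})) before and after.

Decreasing α from 0.1 to 0.01:
• Type I error rate decreases (α is the Type I rate by definition).
• Critical value moves from z_{α/2} = 1.645 to 2.576, so power = Φ(λ - z_{α/2}) goes from Φ(3.07 - 1.645) = 0.923 to Φ(3.07 - 2.576) = 0.689.
• Type II error rate β = 1 - power therefore increases (0.077 → 0.311).
Appropriate when false positives are costly — here, rolling out a layout that doesn't actually help — wasted engineering effort.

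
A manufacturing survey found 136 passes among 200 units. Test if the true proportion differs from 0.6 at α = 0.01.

p̂ = 0.68, p₀ = 0.6. z = (p̂ - p₀)/√(p₀(1-p₀)/n) = 2.309. Critical: ±2.576. Fail to reject H₀.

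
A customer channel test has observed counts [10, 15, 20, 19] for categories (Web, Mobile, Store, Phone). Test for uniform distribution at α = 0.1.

Expected = 16 each. χ² = Σ(O-E)²/E = 3.875. df = 3, critical value = 6.251. Fail to reject H₀.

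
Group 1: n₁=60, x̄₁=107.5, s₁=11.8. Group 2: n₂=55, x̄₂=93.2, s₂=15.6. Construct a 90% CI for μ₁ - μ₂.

Difference = 14.3. SE = √(11.8²/60 + 15.6²/55) = 2.597. CI = (10.03, 18.57)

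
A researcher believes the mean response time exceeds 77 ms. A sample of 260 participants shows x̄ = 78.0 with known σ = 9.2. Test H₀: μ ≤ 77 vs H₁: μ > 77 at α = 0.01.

z = 1.753. Critical value: 2.33. Fail to reject H₀.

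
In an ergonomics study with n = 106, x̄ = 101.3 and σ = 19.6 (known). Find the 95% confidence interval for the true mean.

CI = x̄ ± z*(σ/√n) = 101.3 ± 1.96(19.6/√106) = 101.3 ± 3.73 = (97.57, 105.03)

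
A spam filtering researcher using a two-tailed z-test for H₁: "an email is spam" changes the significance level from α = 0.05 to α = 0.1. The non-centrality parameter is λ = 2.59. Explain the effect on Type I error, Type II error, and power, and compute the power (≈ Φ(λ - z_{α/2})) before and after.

Increasing α from 0.05 to 0.1:
• Type I error rate increases (α is the Type I rate by definition).
• Critical value moves from z_{α/2} = 1.96 to 1.645, so power = Φ(λ - z_{α/2}) goes from Φ(2.59 - 1.96) = 0.736 to Φ(2.59 - 1.645) = 0.828.
• Type II error rate β = 1 - power therefore decreases (0.264 → 0.172).
Appropriate when false negatives are costly — here, a spam email lands in the inbox.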